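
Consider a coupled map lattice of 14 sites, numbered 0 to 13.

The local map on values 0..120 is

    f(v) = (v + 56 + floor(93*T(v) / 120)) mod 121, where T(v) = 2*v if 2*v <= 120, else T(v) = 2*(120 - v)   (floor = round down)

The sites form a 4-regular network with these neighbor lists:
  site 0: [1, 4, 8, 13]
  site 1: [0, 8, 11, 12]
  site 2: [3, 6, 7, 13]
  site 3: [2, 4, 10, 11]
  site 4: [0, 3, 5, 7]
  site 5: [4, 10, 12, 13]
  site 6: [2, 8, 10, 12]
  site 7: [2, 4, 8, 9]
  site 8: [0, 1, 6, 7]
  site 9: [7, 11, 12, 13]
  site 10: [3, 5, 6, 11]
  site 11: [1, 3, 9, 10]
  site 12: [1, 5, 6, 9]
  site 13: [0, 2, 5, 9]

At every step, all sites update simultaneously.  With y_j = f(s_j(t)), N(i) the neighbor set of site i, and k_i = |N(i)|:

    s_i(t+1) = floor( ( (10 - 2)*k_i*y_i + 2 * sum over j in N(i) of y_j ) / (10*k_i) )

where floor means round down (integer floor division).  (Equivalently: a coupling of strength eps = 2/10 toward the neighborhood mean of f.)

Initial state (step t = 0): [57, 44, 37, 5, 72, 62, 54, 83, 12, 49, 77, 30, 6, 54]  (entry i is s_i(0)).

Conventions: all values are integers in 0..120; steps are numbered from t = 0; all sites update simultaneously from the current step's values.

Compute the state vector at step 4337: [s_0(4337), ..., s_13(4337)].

Answer: [78, 78, 78, 78, 78, 78, 78, 78, 78, 78, 78, 78, 78, 78]
Key observation: The state at step 10, [78, 78, 78, 78, 78, 78, 78, 78, 78, 78, 78, 78, 78, 78], reappears at step 11: the system is in a cycle of period 1 from step 10 on.  Therefore the state at step 4337 equals the state at step 10 + ((4337 - 10) mod 1) = 10, which is [78, 78, 78, 78, 78, 78, 78, 78, 78, 78, 78, 78, 78, 78].

Derivation:
t=0: [57, 44, 37, 5, 72, 62, 54, 83, 12, 49, 77, 30, 6, 54]
t=1: [78, 50, 37, 64, 80, 83, 70, 72, 82, 58, 74, 21, 70, 70]
t=2: [77, 66, 39, 82, 77, 76, 78, 77, 75, 83, 81, 102, 80, 78]
t=3: [78, 82, 42, 72, 77, 78, 75, 75, 79, 74, 75, 66, 77, 75]
t=4: [77, 75, 49, 78, 78, 78, 77, 77, 77, 80, 79, 82, 78, 77]
t=5: [78, 78, 62, 76, 78, 77, 77, 77, 78, 77, 77, 75, 78, 77]
t=6: [78, 78, 84, 79, 78, 78, 78, 78, 78, 78, 78, 78, 78, 78]
t=7: [78, 78, 74, 77, 77, 78, 77, 77, 78, 78, 77, 77, 78, 77]
t=8: [78, 78, 79, 78, 78, 78, 78, 78, 78, 78, 78, 78, 78, 78]
t=9: [78, 78, 77, 77, 78, 78, 77, 77, 78, 78, 78, 78, 78, 77]
t=10: [78, 78, 78, 78, 78, 78, 78, 78, 78, 78, 78, 78, 78, 78]
t=11: [78, 78, 78, 78, 78, 78, 78, 78, 78, 78, 78, 78, 78, 78]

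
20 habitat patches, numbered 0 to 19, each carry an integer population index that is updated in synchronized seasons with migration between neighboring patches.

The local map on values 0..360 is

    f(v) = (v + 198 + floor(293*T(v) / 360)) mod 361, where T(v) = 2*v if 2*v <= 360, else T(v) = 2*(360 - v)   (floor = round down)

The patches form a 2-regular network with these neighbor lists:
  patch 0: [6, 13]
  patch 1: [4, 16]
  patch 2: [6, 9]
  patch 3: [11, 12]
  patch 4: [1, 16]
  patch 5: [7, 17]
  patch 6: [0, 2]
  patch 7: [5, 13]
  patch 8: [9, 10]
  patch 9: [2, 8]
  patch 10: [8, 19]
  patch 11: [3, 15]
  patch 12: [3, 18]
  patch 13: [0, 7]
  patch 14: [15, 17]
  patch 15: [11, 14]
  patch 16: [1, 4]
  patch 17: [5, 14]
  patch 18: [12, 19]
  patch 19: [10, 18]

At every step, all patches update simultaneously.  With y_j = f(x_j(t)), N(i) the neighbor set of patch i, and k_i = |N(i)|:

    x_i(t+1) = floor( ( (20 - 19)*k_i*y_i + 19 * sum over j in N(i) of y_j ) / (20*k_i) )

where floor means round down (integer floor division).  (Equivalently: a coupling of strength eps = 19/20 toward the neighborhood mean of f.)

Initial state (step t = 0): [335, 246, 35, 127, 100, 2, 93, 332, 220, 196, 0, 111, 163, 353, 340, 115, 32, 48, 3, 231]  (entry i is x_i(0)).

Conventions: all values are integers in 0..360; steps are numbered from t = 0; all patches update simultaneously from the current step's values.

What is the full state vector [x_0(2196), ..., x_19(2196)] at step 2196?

Answer: [260, 260, 260, 260, 260, 260, 260, 260, 260, 260, 260, 260, 260, 260, 260, 260, 260, 260, 260, 260]
Key observation: The state at step 9, [259, 259, 259, 259, 259, 259, 259, 259, 259, 259, 259, 259, 259, 259, 259, 259, 259, 259, 259, 259], reappears at step 11: the system is in a cycle of period 2 from step 9 on.  Therefore the state at step 2196 equals the state at step 9 + ((2196 - 9) mod 2) = 10, which is [260, 260, 260, 260, 260, 260, 260, 260, 260, 260, 260, 260, 260, 260, 260, 260, 260, 260, 260, 260].

Derivation:
t=0: [335, 246, 35, 127, 100, 2, 93, 332, 220, 196, 0, 111, 163, 353, 340, 115, 32, 48, 3, 231]
t=1: [144, 194, 194, 195, 266, 265, 242, 202, 250, 287, 276, 153, 191, 212, 230, 167, 188, 211, 267, 205]
t=2: [276, 281, 258, 272, 300, 291, 258, 273, 246, 281, 278, 285, 278, 257, 282, 259, 279, 268, 296, 254]
t=3: [260, 240, 253, 246, 245, 251, 255, 250, 248, 263, 264, 255, 244, 250, 256, 245, 240, 243, 254, 243]
t=4: [263, 270, 259, 265, 271, 267, 261, 265, 257, 265, 267, 268, 265, 262, 269, 262, 270, 263, 269, 260]
t=5: [258, 252, 257, 255, 252, 256, 258, 256, 255, 260, 259, 256, 255, 256, 257, 254, 252, 254, 257, 254]
t=6: [261, 264, 260, 262, 264, 262, 261, 262, 259, 261, 262, 262, 261, 261, 262, 261, 264, 261, 262, 260]
t=7: [259, 257, 259, 258, 257, 258, 259, 258, 258, 259, 259, 258, 258, 258, 258, 258, 257, 258, 258, 258]
t=8: [260, 261, 260, 261, 261, 261, 260, 261, 260, 260, 260, 261, 261, 260, 261, 261, 261, 261, 261, 260]
t=9: [259, 259, 259, 259, 259, 259, 259, 259, 259, 259, 259, 259, 259, 259, 259, 259, 259, 259, 259, 259]
t=10: [260, 260, 260, 260, 260, 260, 260, 260, 260, 260, 260, 260, 260, 260, 260, 260, 260, 260, 260, 260]
t=11: [259, 259, 259, 259, 259, 259, 259, 259, 259, 259, 259, 259, 259, 259, 259, 259, 259, 259, 259, 259]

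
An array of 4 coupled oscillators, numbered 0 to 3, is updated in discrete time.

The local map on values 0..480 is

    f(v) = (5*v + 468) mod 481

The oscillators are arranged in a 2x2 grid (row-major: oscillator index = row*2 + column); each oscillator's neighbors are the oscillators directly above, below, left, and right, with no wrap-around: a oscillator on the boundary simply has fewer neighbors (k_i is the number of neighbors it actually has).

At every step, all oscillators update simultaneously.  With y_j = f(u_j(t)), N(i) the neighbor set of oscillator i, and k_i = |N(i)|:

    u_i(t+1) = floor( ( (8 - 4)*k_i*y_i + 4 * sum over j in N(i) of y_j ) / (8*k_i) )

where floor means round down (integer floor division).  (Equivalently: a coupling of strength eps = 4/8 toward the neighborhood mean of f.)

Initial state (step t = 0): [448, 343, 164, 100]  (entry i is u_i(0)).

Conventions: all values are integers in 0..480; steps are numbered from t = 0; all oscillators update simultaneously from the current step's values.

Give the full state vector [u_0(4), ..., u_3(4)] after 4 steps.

Answer: [173, 195, 125, 147]

Derivation:
t=0: [448, 343, 164, 100]
t=1: [297, 206, 240, 149]
t=2: [84, 97, 182, 195]
t=3: [425, 337, 309, 222]
t=4: [173, 195, 125, 147]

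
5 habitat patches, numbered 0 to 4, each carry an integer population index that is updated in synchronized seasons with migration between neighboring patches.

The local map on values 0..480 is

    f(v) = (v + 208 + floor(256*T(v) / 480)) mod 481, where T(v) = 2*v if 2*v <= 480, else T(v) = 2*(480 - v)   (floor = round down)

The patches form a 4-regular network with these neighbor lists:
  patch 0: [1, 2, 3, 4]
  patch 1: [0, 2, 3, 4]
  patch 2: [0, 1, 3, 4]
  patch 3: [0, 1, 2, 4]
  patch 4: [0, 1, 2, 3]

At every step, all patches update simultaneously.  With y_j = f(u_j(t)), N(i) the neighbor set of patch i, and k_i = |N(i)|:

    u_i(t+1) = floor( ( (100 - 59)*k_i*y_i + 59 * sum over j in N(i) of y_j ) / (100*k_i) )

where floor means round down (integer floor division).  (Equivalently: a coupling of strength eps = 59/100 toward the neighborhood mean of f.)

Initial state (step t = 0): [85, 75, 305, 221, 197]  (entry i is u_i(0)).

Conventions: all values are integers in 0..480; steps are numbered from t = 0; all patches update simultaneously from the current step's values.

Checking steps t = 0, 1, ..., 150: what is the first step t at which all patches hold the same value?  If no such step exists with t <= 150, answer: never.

Answer: 6
Key observation: Synchronization is absorbing here: once all patches are equal they stay equal, and step 6 is the first all-equal step.

Derivation:
t=0: [85, 75, 305, 221, 197]  (not all equal)
t=1: [289, 284, 246, 236, 224]  (not all equal)
t=2: [214, 214, 215, 213, 206]  (not all equal)
t=3: [166, 166, 167, 165, 162]  (not all equal)
t=4: [68, 68, 69, 68, 66]  (not all equal)
t=5: [347, 347, 348, 347, 346]  (not all equal)
t=6: [215, 215, 215, 215, 215]  (all equal)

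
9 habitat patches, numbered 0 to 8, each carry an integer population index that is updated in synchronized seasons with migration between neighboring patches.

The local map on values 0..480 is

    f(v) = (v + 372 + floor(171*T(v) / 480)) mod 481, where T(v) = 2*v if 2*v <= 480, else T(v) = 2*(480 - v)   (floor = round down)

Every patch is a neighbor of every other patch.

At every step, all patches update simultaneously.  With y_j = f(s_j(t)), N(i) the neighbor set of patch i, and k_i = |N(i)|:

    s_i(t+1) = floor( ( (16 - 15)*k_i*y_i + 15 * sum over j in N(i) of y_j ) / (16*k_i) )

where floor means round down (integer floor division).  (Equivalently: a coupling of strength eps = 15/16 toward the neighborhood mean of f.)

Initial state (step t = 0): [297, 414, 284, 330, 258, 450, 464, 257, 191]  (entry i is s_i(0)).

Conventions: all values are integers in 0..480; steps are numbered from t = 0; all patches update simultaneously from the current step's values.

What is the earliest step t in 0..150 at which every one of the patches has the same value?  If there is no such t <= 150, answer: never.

Simulating step by step:
t=0: [297, 414, 284, 330, 258, 450, 464, 257, 191]  (not all equal)
t=1: [318, 317, 319, 318, 319, 316, 316, 319, 324]  (not all equal)
t=2: [324, 324, 324, 324, 324, 324, 324, 324, 323]  (not all equal)
t=3: [325, 325, 325, 325, 325, 325, 325, 325, 325]  (all equal)

Answer: 3
Key observation: Synchronization is absorbing here: once all patches are equal they stay equal, and step 3 is the first all-equal step.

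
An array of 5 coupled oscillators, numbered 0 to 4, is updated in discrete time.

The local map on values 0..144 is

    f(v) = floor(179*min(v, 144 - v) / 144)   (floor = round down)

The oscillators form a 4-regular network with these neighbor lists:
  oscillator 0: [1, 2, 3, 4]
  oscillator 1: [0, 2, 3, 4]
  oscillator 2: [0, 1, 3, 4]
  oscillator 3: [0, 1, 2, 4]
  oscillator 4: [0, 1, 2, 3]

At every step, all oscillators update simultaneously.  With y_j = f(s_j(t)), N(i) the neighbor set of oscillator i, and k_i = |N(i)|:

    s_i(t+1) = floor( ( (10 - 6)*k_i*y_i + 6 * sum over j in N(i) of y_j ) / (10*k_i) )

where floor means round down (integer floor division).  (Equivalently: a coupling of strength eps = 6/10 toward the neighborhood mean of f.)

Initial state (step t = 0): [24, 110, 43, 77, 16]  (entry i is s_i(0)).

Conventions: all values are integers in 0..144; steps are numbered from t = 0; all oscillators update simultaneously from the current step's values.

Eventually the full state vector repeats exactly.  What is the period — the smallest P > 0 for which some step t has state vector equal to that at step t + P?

Answer: 2
Key observation: The state at step 8, [87, 87, 87, 87, 87], reappears at step 10 — and no state repeats earlier — so the cycle the system enters has period 2.

Derivation:
t=0: [24, 110, 43, 77, 16]
t=1: [41, 44, 47, 54, 38]
t=2: [53, 54, 55, 58, 53]
t=3: [66, 67, 67, 68, 66]
t=4: [82, 82, 82, 83, 82]
t=5: [76, 76, 76, 76, 76]
t=6: [84, 84, 84, 84, 84]
t=7: [74, 74, 74, 74, 74]
t=8: [87, 87, 87, 87, 87]
t=9: [70, 70, 70, 70, 70]
t=10: [87, 87, 87, 87, 87]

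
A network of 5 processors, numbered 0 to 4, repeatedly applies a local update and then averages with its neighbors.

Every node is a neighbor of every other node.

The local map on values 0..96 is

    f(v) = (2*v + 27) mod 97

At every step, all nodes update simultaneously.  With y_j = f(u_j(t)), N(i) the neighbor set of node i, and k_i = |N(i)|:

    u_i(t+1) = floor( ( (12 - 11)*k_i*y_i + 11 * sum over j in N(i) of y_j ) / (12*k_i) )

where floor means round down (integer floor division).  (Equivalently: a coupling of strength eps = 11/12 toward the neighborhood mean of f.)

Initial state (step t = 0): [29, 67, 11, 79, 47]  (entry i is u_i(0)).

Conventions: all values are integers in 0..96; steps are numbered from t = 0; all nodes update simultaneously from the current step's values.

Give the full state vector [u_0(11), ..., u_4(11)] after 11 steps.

Answer: [69, 69, 69, 69, 69]

Derivation:
t=0: [29, 67, 11, 79, 47]
t=1: [58, 61, 63, 58, 67]
t=2: [53, 52, 52, 53, 51]
t=3: [34, 34, 34, 34, 34]
t=4: [95, 95, 95, 95, 95]
t=5: [23, 23, 23, 23, 23]
t=6: [73, 73, 73, 73, 73]
t=7: [76, 76, 76, 76, 76]
t=8: [82, 82, 82, 82, 82]
t=9: [94, 94, 94, 94, 94]
t=10: [21, 21, 21, 21, 21]
t=11: [69, 69, 69, 69, 69]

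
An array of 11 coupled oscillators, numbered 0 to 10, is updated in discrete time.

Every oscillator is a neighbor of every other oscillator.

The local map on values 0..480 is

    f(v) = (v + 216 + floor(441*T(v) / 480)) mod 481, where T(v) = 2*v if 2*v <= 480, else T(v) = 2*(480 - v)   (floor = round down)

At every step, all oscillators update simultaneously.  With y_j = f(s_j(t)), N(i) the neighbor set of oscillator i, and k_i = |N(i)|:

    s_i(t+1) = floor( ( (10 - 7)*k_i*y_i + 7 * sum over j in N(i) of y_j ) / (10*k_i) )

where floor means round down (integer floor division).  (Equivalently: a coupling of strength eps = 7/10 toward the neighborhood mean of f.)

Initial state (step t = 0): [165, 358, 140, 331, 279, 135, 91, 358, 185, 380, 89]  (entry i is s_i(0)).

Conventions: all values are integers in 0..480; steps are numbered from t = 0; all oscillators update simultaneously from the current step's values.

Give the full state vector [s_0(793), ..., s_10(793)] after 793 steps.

Simulating step by step:
t=0: [165, 358, 140, 331, 279, 135, 91, 358, 185, 380, 89]
t=1: [278, 304, 261, 309, 319, 258, 340, 304, 291, 300, 339]
t=2: [369, 364, 372, 363, 361, 373, 357, 364, 366, 365, 357]
t=3: [310, 311, 309, 311, 311, 309, 312, 311, 310, 311, 312]
t=4: [356, 356, 356, 356, 356, 356, 356, 356, 356, 356, 356]
t=5: [318, 318, 318, 318, 318, 318, 318, 318, 318, 318, 318]
t=6: [350, 350, 350, 350, 350, 350, 350, 350, 350, 350, 350]
t=7: [323, 323, 323, 323, 323, 323, 323, 323, 323, 323, 323]
t=8: [346, 346, 346, 346, 346, 346, 346, 346, 346, 346, 346]
t=9: [327, 327, 327, 327, 327, 327, 327, 327, 327, 327, 327]
t=10: [343, 343, 343, 343, 343, 343, 343, 343, 343, 343, 343]
t=11: [329, 329, 329, 329, 329, 329, 329, 329, 329, 329, 329]
t=12: [341, 341, 341, 341, 341, 341, 341, 341, 341, 341, 341]
t=13: [331, 331, 331, 331, 331, 331, 331, 331, 331, 331, 331]
t=14: [339, 339, 339, 339, 339, 339, 339, 339, 339, 339, 339]
t=15: [333, 333, 333, 333, 333, 333, 333, 333, 333, 333, 333]
t=16: [338, 338, 338, 338, 338, 338, 338, 338, 338, 338, 338]
t=17: [333, 333, 333, 333, 333, 333, 333, 333, 333, 333, 333]

Answer: [333, 333, 333, 333, 333, 333, 333, 333, 333, 333, 333]
Key observation: The state at step 15, [333, 333, 333, 333, 333, 333, 333, 333, 333, 333, 333], reappears at step 17: the system is in a cycle of period 2 from step 15 on.  Therefore the state at step 793 equals the state at step 15 + ((793 - 15) mod 2) = 15, which is [333, 333, 333, 333, 333, 333, 333, 333, 333, 333, 333].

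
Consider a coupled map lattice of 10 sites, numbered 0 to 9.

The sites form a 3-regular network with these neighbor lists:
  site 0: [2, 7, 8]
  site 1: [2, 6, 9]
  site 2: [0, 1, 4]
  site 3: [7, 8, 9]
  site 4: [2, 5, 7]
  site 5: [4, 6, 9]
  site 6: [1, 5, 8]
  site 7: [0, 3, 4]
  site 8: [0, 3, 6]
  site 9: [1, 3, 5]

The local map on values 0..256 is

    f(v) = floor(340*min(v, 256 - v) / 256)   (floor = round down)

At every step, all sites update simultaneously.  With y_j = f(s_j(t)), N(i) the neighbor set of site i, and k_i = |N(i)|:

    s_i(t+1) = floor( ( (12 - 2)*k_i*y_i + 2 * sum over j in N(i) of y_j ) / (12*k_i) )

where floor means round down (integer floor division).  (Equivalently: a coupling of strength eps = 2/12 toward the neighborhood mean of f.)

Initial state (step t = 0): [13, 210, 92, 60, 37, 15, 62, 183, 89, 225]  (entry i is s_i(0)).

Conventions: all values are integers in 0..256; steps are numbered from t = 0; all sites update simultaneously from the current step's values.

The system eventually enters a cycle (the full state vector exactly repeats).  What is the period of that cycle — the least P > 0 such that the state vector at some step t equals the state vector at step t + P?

Simulating step by step:
t=0: [13, 210, 92, 60, 37, 15, 62, 183, 89, 225]
t=1: [32, 64, 108, 80, 54, 25, 79, 88, 108, 43]
t=2: [57, 87, 130, 105, 75, 40, 101, 108, 133, 59]
t=3: [88, 116, 155, 137, 102, 61, 130, 136, 155, 82]
t=4: [120, 151, 134, 153, 133, 90, 159, 155, 136, 111]
t=5: [157, 140, 160, 137, 158, 123, 129, 137, 156, 144]
t=6: [132, 152, 128, 156, 133, 160, 164, 154, 135, 149]
t=7: [162, 139, 167, 134, 159, 129, 125, 138, 156, 140]
t=8: [125, 153, 120, 159, 131, 164, 163, 153, 135, 155]
t=9: [163, 136, 158, 130, 161, 125, 125, 138, 156, 133]
t=10: [125, 158, 131, 164, 130, 163, 163, 153, 135, 163]
t=11: [164, 131, 164, 124, 162, 125, 125, 138, 156, 123]
t=12: [124, 163, 124, 161, 128, 163, 164, 152, 135, 163]
t=13: [162, 125, 162, 128, 165, 125, 124, 140, 156, 123]
t=14: [126, 163, 126, 166, 124, 163, 162, 151, 135, 163]
t=15: [165, 125, 164, 122, 160, 125, 125, 140, 156, 122]
t=16: [122, 163, 124, 159, 130, 163, 164, 151, 134, 162]
t=17: [160, 125, 161, 130, 162, 125, 124, 141, 157, 124]
t=18: [128, 163, 128, 164, 128, 163, 162, 149, 134, 164]
t=19: [168, 125, 167, 125, 165, 125, 126, 144, 158, 122]
t=20: [118, 163, 120, 162, 124, 163, 164, 145, 133, 162]
t=21: [156, 125, 157, 127, 160, 125, 124, 147, 158, 123]
t=22: [132, 163, 132, 164, 130, 163, 162, 143, 134, 163]
t=23: [163, 125, 161, 125, 163, 125, 126, 150, 157, 122]
t=24: [124, 163, 127, 162, 126, 163, 164, 139, 134, 162]
t=25: [163, 125, 165, 127, 163, 125, 124, 154, 157, 123]
t=26: [123, 163, 122, 163, 125, 163, 162, 135, 134, 163]
t=27: [162, 125, 160, 127, 163, 125, 126, 158, 157, 123]
t=28: [124, 163, 128, 163, 126, 163, 164, 131, 134, 163]
t=29: [164, 125, 166, 127, 164, 125, 124, 163, 157, 123]
t=30: [122, 163, 121, 163, 124, 163, 162, 125, 134, 163]
t=31: [162, 125, 158, 127, 161, 125, 126, 163, 157, 123]
t=32: [124, 163, 131, 163, 128, 163, 164, 125, 134, 163]
t=33: [164, 125, 163, 127, 166, 125, 124, 163, 157, 123]
t=34: [122, 163, 125, 163, 122, 163, 162, 125, 134, 163]
t=35: [162, 125, 163, 127, 160, 125, 126, 163, 157, 123]
t=36: [124, 163, 125, 163, 128, 163, 164, 125, 134, 163]
t=37: [164, 125, 163, 127, 166, 125, 124, 163, 157, 123]

Answer: 4
Key observation: The state at step 33, [164, 125, 163, 127, 166, 125, 124, 163, 157, 123], reappears at step 37 — and no state repeats earlier — so the cycle the system enters has period 4.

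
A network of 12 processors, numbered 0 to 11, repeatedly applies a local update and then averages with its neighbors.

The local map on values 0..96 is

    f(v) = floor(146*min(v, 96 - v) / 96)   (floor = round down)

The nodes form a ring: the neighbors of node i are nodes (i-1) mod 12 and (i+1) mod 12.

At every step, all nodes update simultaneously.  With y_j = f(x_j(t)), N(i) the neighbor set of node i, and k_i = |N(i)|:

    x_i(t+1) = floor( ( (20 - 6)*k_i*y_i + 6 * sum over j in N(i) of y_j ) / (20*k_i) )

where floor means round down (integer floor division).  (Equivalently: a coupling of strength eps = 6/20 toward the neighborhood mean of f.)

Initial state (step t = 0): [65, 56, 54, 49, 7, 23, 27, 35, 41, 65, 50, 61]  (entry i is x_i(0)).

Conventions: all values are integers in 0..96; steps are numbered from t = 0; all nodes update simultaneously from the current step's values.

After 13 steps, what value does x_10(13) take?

Answer: x_10(13) = 48

Derivation:
t=0: [65, 56, 54, 49, 7, 23, 27, 35, 41, 65, 50, 61]
t=1: [49, 58, 63, 60, 22, 31, 41, 52, 58, 52, 63, 54]
t=2: [67, 58, 51, 50, 38, 47, 60, 64, 59, 62, 54, 62]
t=3: [47, 56, 66, 67, 60, 66, 55, 50, 54, 53, 59, 51]
t=4: [68, 59, 47, 45, 51, 48, 60, 67, 64, 63, 59, 66]
t=5: [44, 56, 68, 68, 68, 69, 55, 46, 47, 50, 53, 46]
t=6: [65, 58, 44, 42, 41, 44, 59, 68, 70, 68, 66, 67]
t=7: [48, 56, 64, 63, 62, 63, 55, 43, 39, 42, 44, 44]
t=8: [70, 60, 50, 49, 50, 51, 60, 63, 60, 62, 65, 67]
t=9: [42, 54, 67, 70, 69, 66, 55, 51, 52, 50, 47, 43]
t=10: [63, 60, 46, 40, 41, 46, 60, 66, 66, 68, 69, 65]
t=11: [50, 55, 65, 61, 62, 65, 54, 46, 44, 42, 42, 46]
t=12: [67, 60, 50, 51, 50, 50, 61, 67, 66, 63, 63, 68]
t=13: [45, 54, 66, 68, 68, 66, 54, 45, 45, 49, 48, 43]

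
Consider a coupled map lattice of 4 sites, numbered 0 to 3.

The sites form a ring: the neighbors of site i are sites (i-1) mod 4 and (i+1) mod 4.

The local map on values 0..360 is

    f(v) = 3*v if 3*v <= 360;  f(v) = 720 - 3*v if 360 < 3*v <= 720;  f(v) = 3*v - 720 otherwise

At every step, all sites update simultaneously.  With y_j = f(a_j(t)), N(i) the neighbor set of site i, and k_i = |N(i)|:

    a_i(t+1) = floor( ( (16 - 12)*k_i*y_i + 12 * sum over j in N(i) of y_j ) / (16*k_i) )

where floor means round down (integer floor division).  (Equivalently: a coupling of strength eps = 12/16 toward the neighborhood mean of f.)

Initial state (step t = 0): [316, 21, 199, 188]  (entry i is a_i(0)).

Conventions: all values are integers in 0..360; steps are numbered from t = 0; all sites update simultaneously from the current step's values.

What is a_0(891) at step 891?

Answer: a_0(891) = 333
Key observation: The state at step 22, [351, 351, 351, 351], reappears at step 26: the system is in a cycle of period 4 from step 22 on.  Therefore the state at step 891 equals the state at step 22 + ((891 - 22) mod 4) = 23, which is [333, 333, 333, 333].

Derivation:
t=0: [316, 21, 199, 188]
t=1: [139, 147, 112, 170]
t=2: [259, 309, 267, 292]
t=3: [150, 103, 156, 90]
t=4: [284, 273, 280, 263]
t=5: [96, 119, 93, 111]
t=6: [330, 301, 328, 295]
t=7: [198, 246, 196, 241]
t=8: [39, 101, 40, 97]
t=9: [252, 164, 252, 161]
t=10: [183, 84, 183, 86]
t=11: [234, 191, 234, 192]
t=12: [113, 50, 113, 49]
t=13: [196, 291, 196, 291]
t=14: [147, 137, 147, 137]
t=15: [301, 286, 301, 286]
t=16: [149, 171, 149, 171]
t=17: [223, 256, 223, 256]
t=18: [48, 50, 48, 50]
t=19: [148, 145, 148, 145]
t=20: [282, 278, 282, 278]
t=21: [117, 123, 117, 123]
t=22: [351, 351, 351, 351]
t=23: [333, 333, 333, 333]
t=24: [279, 279, 279, 279]
t=25: [117, 117, 117, 117]
t=26: [351, 351, 351, 351]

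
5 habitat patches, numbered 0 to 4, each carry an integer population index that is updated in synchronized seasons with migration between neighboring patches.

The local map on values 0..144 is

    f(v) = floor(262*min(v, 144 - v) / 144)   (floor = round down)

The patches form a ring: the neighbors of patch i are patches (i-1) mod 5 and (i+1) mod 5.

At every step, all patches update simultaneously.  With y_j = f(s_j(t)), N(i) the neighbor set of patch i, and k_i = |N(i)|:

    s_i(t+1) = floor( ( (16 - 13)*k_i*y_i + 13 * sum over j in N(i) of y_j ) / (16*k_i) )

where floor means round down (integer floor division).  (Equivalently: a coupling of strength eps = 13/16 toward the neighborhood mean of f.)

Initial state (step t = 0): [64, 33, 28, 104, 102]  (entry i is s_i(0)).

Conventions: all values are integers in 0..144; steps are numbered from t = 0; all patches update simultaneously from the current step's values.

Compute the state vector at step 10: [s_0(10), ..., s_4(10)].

Simulating step by step:
t=0: [64, 33, 28, 104, 102]
t=1: [77, 78, 63, 64, 90]
t=2: [111, 117, 117, 107, 114]
t=3: [53, 53, 56, 54, 61]
t=4: [101, 98, 97, 104, 99]
t=5: [81, 81, 78, 80, 76]
t=6: [117, 116, 115, 120, 116]
t=7: [49, 50, 47, 49, 46]
t=8: [86, 87, 88, 84, 87]
t=9: [103, 103, 105, 103, 106]
t=10: [71, 72, 73, 70, 73]

Answer: [71, 72, 73, 70, 73]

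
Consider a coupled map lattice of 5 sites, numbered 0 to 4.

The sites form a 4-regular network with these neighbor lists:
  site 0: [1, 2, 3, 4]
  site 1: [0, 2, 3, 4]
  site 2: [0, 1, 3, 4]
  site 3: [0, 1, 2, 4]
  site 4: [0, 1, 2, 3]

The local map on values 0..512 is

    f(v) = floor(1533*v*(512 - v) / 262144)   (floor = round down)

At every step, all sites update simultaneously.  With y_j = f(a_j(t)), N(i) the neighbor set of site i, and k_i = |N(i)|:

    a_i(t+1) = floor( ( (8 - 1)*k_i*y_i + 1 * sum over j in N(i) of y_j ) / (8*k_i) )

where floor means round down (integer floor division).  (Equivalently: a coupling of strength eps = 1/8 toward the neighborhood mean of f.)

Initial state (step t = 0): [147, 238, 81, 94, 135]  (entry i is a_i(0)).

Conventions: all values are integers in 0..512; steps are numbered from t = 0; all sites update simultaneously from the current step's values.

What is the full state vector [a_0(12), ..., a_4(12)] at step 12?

Answer: [356, 352, 357, 359, 357]

Derivation:
t=0: [147, 238, 81, 94, 135]
t=1: [308, 365, 216, 237, 295]
t=2: [366, 320, 371, 377, 372]
t=3: [312, 352, 306, 299, 305]
t=4: [363, 333, 366, 370, 367]
t=5: [316, 343, 313, 308, 312]
t=6: [361, 341, 363, 365, 363]
t=7: [318, 336, 316, 314, 316]
t=8: [359, 347, 361, 362, 361]
t=9: [321, 332, 318, 317, 318]
t=10: [357, 350, 359, 360, 359]
t=11: [323, 329, 321, 319, 321]
t=12: [356, 352, 357, 359, 357]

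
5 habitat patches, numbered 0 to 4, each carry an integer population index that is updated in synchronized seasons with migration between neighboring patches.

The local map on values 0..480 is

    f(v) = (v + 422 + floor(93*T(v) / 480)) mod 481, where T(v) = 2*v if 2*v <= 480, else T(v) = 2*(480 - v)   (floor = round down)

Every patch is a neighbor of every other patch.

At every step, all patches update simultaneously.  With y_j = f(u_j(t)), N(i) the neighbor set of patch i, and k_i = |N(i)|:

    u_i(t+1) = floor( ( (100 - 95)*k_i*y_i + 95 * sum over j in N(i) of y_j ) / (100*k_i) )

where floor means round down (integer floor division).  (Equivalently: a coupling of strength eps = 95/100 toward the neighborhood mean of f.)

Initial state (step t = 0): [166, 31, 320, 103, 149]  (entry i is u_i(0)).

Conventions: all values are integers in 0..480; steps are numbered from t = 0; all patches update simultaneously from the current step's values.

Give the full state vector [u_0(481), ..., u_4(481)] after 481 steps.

Simulating step by step:
t=0: [166, 31, 320, 103, 149]
t=1: [250, 195, 221, 266, 254]
t=2: [258, 271, 264, 256, 258]
t=3: [286, 285, 286, 287, 286]
t=4: [301, 301, 301, 301, 301]
t=5: [311, 311, 311, 311, 311]
t=6: [317, 317, 317, 317, 317]
t=7: [321, 321, 321, 321, 321]
t=8: [323, 323, 323, 323, 323]
t=9: [324, 324, 324, 324, 324]
t=10: [325, 325, 325, 325, 325]
t=11: [326, 326, 326, 326, 326]
t=12: [326, 326, 326, 326, 326]

Answer: [326, 326, 326, 326, 326]
Key observation: The state at step 11, [326, 326, 326, 326, 326], reappears at step 12: the system is in a cycle of period 1 from step 11 on.  Therefore the state at step 481 equals the state at step 11 + ((481 - 11) mod 1) = 11, which is [326, 326, 326, 326, 326].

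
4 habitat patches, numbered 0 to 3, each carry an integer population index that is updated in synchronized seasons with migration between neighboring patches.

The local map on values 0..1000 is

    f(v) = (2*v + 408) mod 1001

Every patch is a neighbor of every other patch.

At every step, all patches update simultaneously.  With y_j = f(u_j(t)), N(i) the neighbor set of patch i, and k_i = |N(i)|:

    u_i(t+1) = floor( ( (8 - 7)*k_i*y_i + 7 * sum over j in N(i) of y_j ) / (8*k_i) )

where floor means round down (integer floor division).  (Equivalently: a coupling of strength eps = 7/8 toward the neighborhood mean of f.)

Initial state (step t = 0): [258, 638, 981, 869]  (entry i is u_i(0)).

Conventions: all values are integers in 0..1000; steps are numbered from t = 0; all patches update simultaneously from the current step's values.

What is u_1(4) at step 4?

Answer: u_1(4) = 82

Derivation:
t=0: [258, 638, 981, 869]
t=1: [464, 504, 556, 594]
t=2: [487, 474, 457, 444]
t=3: [330, 335, 340, 345]
t=4: [84, 82, 81, 79]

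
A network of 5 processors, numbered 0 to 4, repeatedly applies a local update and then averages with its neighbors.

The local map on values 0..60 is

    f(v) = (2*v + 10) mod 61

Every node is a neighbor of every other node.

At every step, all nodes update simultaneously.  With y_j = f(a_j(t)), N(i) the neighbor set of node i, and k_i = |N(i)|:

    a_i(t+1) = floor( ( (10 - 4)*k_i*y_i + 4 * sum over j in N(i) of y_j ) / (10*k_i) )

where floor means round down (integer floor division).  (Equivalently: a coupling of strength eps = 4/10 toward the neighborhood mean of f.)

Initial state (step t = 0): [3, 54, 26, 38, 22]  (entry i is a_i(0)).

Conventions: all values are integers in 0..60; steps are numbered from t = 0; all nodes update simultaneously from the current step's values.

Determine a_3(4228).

Answer: a_3(4228) = 30
Key observation: The state at step 3, [32, 22, 24, 36, 21], reappears at step 6: the system is in a cycle of period 3 from step 3 on.  Therefore the state at step 4228 equals the state at step 3 + ((4228 - 3) mod 3) = 4, which is [26, 46, 48, 30, 45].

Derivation:
t=0: [3, 54, 26, 38, 22]
t=1: [23, 43, 15, 27, 42]
t=2: [44, 34, 36, 18, 33]
t=3: [32, 22, 24, 36, 21]
t=4: [26, 46, 48, 30, 45]
t=5: [14, 34, 36, 18, 33]
t=6: [32, 22, 24, 36, 21]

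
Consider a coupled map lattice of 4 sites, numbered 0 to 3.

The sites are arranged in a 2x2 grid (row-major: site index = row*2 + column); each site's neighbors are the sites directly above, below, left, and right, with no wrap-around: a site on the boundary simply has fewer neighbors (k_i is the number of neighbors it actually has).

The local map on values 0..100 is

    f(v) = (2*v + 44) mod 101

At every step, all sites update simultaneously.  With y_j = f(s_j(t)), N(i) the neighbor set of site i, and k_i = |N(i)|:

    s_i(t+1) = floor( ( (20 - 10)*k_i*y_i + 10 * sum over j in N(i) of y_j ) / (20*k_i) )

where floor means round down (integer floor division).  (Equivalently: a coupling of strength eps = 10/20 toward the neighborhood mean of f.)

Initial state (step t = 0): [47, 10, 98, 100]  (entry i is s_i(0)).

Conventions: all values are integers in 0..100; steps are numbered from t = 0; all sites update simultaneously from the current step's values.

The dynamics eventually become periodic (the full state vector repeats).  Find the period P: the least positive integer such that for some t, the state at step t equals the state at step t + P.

Answer: 2
Key observation: The state at step 2, [31, 39, 26, 33], reappears at step 4 — and no state repeats earlier — so the cycle the system enters has period 2.

Derivation:
t=0: [47, 10, 98, 100]
t=1: [44, 51, 38, 46]
t=2: [31, 39, 26, 33]
t=3: [31, 14, 51, 33]
t=4: [31, 39, 26, 33]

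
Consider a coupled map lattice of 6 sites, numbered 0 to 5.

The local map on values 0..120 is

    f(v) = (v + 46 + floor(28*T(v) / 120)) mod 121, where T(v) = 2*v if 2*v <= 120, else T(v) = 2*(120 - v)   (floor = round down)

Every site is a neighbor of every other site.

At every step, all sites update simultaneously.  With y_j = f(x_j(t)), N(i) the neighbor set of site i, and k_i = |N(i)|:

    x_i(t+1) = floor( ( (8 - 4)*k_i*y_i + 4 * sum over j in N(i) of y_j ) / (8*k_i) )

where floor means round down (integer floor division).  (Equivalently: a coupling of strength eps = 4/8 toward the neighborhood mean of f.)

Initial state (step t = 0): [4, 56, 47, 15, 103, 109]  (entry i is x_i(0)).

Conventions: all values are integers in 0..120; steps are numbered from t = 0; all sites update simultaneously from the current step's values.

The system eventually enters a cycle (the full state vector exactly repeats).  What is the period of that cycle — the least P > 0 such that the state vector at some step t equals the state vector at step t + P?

Simulating step by step:
t=0: [4, 56, 47, 15, 103, 109]
t=1: [51, 34, 77, 58, 45, 47]
t=2: [95, 85, 56, 51, 92, 92]
t=3: [36, 34, 27, 72, 36, 36]
t=4: [88, 87, 83, 56, 88, 88]
t=5: [24, 24, 24, 16, 24, 24]
t=6: [79, 79, 79, 75, 79, 79]
t=7: [22, 22, 22, 22, 22, 22]
t=8: [78, 78, 78, 78, 78, 78]
t=9: [22, 22, 22, 22, 22, 22]

Answer: 2
Key observation: The state at step 7, [22, 22, 22, 22, 22, 22], reappears at step 9 — and no state repeats earlier — so the cycle the system enters has period 2.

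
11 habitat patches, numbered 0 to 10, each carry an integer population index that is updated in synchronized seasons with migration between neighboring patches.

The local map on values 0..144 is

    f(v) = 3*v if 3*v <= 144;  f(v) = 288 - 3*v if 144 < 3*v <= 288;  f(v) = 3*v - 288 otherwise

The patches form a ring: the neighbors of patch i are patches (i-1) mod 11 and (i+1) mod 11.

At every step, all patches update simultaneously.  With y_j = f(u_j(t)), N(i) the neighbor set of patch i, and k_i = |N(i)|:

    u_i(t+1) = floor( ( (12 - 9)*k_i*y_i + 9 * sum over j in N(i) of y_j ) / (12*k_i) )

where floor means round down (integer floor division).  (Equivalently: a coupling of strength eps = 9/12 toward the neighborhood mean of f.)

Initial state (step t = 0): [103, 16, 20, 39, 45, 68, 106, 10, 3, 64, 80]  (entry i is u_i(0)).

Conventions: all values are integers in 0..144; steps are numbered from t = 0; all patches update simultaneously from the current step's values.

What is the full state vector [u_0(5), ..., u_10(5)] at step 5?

Answer: [65, 83, 71, 102, 106, 69, 68, 40, 70, 86, 99]

Derivation:
t=0: [103, 16, 20, 39, 45, 68, 106, 10, 3, 64, 80]
t=1: [41, 42, 76, 102, 109, 82, 50, 22, 49, 45, 55]
t=2: [124, 100, 69, 41, 32, 76, 75, 121, 110, 132, 127]
t=3: [60, 64, 70, 97, 92, 74, 66, 58, 79, 77, 95]
t=4: [64, 93, 56, 34, 28, 54, 90, 81, 76, 34, 62]
t=5: [65, 83, 71, 102, 106, 69, 68, 40, 70, 86, 99]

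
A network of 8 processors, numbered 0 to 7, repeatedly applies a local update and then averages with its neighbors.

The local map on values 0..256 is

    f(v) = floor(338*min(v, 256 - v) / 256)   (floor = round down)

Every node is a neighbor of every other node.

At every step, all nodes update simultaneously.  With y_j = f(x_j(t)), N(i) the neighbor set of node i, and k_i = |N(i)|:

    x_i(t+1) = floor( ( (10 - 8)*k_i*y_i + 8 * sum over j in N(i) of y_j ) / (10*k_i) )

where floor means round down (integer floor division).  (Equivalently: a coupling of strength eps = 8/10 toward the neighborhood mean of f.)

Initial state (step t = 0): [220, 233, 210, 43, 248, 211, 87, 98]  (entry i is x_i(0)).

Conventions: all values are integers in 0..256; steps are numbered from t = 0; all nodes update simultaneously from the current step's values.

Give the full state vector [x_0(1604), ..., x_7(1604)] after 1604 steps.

Answer: [117, 117, 117, 117, 117, 117, 117, 117]
Key observation: The state at step 5, [154, 154, 154, 154, 154, 154, 154, 154], reappears at step 15: the system is in a cycle of period 10 from step 5 on.  Therefore the state at step 1604 equals the state at step 5 + ((1604 - 5) mod 10) = 14, which is [117, 117, 117, 117, 117, 117, 117, 117].

Derivation:
t=0: [220, 233, 210, 43, 248, 211, 87, 98]
t=1: [61, 60, 62, 62, 58, 62, 67, 68]
t=2: [81, 81, 81, 81, 81, 81, 82, 82]
t=3: [106, 106, 106, 106, 106, 106, 106, 106]
t=4: [139, 139, 139, 139, 139, 139, 139, 139]
t=5: [154, 154, 154, 154, 154, 154, 154, 154]
t=6: [134, 134, 134, 134, 134, 134, 134, 134]
t=7: [161, 161, 161, 161, 161, 161, 161, 161]
t=8: [125, 125, 125, 125, 125, 125, 125, 125]
t=9: [165, 165, 165, 165, 165, 165, 165, 165]
t=10: [120, 120, 120, 120, 120, 120, 120, 120]
t=11: [158, 158, 158, 158, 158, 158, 158, 158]
t=12: [129, 129, 129, 129, 129, 129, 129, 129]
t=13: [167, 167, 167, 167, 167, 167, 167, 167]
t=14: [117, 117, 117, 117, 117, 117, 117, 117]
t=15: [154, 154, 154, 154, 154, 154, 154, 154]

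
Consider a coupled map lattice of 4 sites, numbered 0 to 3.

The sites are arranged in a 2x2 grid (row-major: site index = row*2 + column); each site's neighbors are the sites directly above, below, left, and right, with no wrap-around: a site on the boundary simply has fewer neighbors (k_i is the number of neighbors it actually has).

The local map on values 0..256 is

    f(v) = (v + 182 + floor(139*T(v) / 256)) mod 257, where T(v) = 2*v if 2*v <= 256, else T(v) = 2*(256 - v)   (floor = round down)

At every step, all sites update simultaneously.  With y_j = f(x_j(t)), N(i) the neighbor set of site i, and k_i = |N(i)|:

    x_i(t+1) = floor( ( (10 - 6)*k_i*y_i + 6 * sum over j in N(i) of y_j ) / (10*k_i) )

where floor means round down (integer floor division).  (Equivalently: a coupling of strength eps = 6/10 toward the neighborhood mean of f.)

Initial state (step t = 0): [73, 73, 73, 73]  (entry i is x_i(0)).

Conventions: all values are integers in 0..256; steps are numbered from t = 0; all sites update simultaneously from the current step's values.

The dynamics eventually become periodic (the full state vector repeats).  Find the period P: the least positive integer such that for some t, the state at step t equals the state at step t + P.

Answer: 2
Key observation: The state at step 6, [186, 186, 186, 186], reappears at step 8 — and no state repeats earlier — so the cycle the system enters has period 2.

Derivation:
t=0: [73, 73, 73, 73]
t=1: [77, 77, 77, 77]
t=2: [85, 85, 85, 85]
t=3: [102, 102, 102, 102]
t=4: [137, 137, 137, 137]
t=5: [191, 191, 191, 191]
t=6: [186, 186, 186, 186]
t=7: [187, 187, 187, 187]
t=8: [186, 186, 186, 186]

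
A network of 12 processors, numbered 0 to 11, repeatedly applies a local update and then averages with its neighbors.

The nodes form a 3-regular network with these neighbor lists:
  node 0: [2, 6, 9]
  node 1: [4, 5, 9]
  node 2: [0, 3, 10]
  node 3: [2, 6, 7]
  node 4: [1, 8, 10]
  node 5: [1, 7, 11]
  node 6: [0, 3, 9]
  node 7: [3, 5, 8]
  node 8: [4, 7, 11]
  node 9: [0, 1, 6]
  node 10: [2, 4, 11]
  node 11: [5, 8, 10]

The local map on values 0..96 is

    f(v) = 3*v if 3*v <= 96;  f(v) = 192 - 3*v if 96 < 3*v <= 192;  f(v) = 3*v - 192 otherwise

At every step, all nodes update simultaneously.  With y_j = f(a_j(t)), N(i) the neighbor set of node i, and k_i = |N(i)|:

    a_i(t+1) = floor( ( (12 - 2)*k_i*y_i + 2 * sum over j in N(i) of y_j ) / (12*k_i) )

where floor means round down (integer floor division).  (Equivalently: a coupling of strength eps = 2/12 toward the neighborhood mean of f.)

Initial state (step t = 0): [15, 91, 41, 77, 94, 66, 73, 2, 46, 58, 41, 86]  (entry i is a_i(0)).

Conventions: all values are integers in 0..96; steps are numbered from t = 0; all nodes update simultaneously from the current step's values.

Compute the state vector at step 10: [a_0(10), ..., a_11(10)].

Answer: [29, 21, 50, 30, 13, 66, 27, 52, 43, 76, 8, 76]

Derivation:
t=0: [15, 91, 41, 77, 94, 66, 73, 2, 46, 58, 41, 86]
t=1: [43, 73, 66, 38, 86, 13, 28, 10, 54, 23, 70, 62]
t=2: [61, 32, 13, 71, 59, 36, 81, 33, 30, 67, 19, 9]
t=3: [13, 86, 37, 27, 26, 82, 44, 88, 82, 16, 52, 35]
t=4: [43, 65, 76, 79, 73, 57, 59, 70, 58, 49, 43, 80]
t=5: [57, 7, 39, 41, 27, 21, 21, 19, 20, 42, 58, 45]
t=6: [28, 29, 68, 68, 73, 60, 61, 58, 60, 60, 26, 55]
t=7: [71, 75, 19, 12, 32, 17, 13, 17, 14, 20, 68, 28]
t=8: [26, 39, 51, 38, 84, 51, 39, 49, 47, 55, 23, 75]
t=9: [72, 69, 45, 73, 60, 41, 72, 46, 50, 35, 64, 36]
t=10: [29, 21, 50, 30, 13, 66, 27, 52, 43, 76, 8, 76]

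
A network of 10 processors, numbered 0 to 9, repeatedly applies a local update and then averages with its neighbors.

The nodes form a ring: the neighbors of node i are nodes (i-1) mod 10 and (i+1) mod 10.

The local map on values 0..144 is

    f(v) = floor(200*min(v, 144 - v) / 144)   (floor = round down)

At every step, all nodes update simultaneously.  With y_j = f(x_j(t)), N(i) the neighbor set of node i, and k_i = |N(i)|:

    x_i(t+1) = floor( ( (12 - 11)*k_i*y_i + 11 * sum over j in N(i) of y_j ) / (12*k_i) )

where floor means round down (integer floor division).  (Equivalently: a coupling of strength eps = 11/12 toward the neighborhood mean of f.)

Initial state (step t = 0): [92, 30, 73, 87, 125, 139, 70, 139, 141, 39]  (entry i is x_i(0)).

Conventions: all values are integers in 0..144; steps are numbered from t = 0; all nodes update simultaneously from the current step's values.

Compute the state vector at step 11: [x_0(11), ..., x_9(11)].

Answer: [93, 92, 91, 91, 91, 91, 92, 93, 93, 93]

Derivation:
t=0: [92, 30, 73, 87, 125, 139, 70, 139, 141, 39]
t=1: [49, 81, 63, 63, 41, 56, 13, 46, 27, 39]
t=2: [70, 78, 87, 72, 79, 40, 65, 30, 56, 52]
t=3: [82, 88, 94, 85, 78, 87, 51, 79, 58, 85]
t=4: [79, 77, 78, 80, 80, 80, 83, 76, 85, 82]
t=5: [89, 90, 90, 89, 88, 86, 90, 83, 89, 85]
t=6: [77, 75, 75, 76, 77, 76, 81, 76, 81, 76]
t=7: [94, 94, 94, 94, 93, 90, 93, 87, 93, 90]
t=8: [71, 69, 69, 69, 71, 70, 76, 70, 76, 69]
t=9: [95, 96, 95, 96, 96, 96, 96, 94, 95, 95]
t=10: [67, 67, 66, 66, 66, 66, 67, 67, 68, 68]
t=11: [93, 92, 91, 91, 91, 91, 92, 93, 93, 93]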